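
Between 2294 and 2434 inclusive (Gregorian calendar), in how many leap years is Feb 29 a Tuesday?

Leap years in 2294–2434: 34 of them.
Feb 29 weekday advances by 5 (mod 7) from one leap year to the next four years later (or differs when a century non-leap intervenes).
Leap-day weekdays: 2296:Sat 2304:Mon 2308:Sat 2312:Thu 2316:Tue✓ 2320:Sun 2324:Fri 2328:Wed 2332:Mon 2336:Sat 2340:Thu 2344:Tue✓ 2348:Sun …(8 more)… 2384:Wed 2388:Mon 2392:Sat 2396:Thu 2400:Tue✓ 2404:Sun 2408:Fri 2412:Wed 2416:Mon 2420:Sat 2424:Thu 2428:Tue✓ 2432:Sun
Tuesday: 2316, 2344, 2372, 2400, 2428 → 5.

5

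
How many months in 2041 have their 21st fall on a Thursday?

Check the 21st of each month of 2041: Jan 21: Mon, Feb 21: Thu, Mar 21: Thu, Apr 21: Sun, May 21: Tue, Jun 21: Fri, Jul 21: Sun, Aug 21: Wed, Sep 21: Sat, Oct 21: Mon, Nov 21: Thu, Dec 21: Sat.
Thursday occurs in February, March, November — 3 months.

3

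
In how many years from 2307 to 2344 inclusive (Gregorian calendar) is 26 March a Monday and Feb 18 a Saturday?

Check each year's weekday for 26 March and Feb 18:
  2307: Tue/Mon  2308: Thu/Tue  2309: Fri/Thu  2310: Sat/Fri  2311: Sun/Sat  2312: Tue/Sun  2313: Wed/Tue  2314: Thu/Wed  2315: Fri/Thu  2316: Sun/Fri  2317: Mon/Sun  2318: Tue/Mon  2319: Wed/Tue  2320: Fri/Wed  …(10 more)…  2331: Thu/Wed  2332: Sat/Thu  2333: Sun/Sat  2334: Mon/Sun  2335: Tue/Mon  2336: Thu/Tue  2337: Fri/Thu  2338: Sat/Fri  2339: Sun/Sat  2340: Tue/Sun  2341: Wed/Tue  2342: Thu/Wed  2343: Fri/Thu  2344: Sun/Fri
Both conditions hold in: 2328 — 1.

1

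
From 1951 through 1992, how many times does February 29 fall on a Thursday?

1

Leap years in 1951–1992: 11 of them.
Feb 29 weekday advances by 5 (mod 7) from one leap year to the next four years later (or differs when a century non-leap intervenes).
Leap-day weekdays: 1952:Fri 1956:Wed 1960:Mon 1964:Sat 1968:Thu✓ 1972:Tue 1976:Sun 1980:Fri 1984:Wed 1988:Mon 1992:Sat
Thursday: 1968 → 1.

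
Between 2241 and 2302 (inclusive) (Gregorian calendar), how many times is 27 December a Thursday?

9

Track 27 December's weekday year by year (advancing +1, or +2 across a Feb 29):
  2241: Mon  2242: Tue (+1)  2243: Wed (+1)  2244: Fri (+2)  2245: Sat (+1)
  2246: Sun (+1)  2247: Mon (+1)  2248: Wed (+2)  2249: Thu (+1) ✓  2250: Fri (+1)
  2251: Sat (+1)  2252: Mon (+2)  2253: Tue (+1)  2254: Wed (+1)  … (34 more years) …
  2289: Fri (+1)  2290: Sat (+1)  2291: Sun (+1)  2292: Tue (+2)  2293: Wed (+1)
  2294: Thu (+1) ✓  2295: Fri (+1)  2296: Sun (+2)  2297: Mon (+1)  2298: Tue (+1)
  2299: Wed (+1)  2300: Thu (+1) ✓  2301: Fri (+1)  2302: Sat (+1)
Thursday years: 2249, 2255, 2260, 2266, 2277, 2283, 2288, 2294, 2300 — 9 in total.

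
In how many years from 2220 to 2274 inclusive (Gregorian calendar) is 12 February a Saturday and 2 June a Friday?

2

Check each year's weekday for 12 February and 2 June:
  2220: Sat/Fri ✓  2221: Mon/Sat  2222: Tue/Sun  2223: Wed/Mon  2224: Thu/Wed  2225: Sat/Thu  2226: Sun/Fri  2227: Mon/Sat  2228: Tue/Mon  2229: Thu/Tue  2230: Fri/Wed  2231: Sat/Thu  2232: Sun/Sat  2233: Tue/Sun  …(27 more)…  2261: Tue/Sun  2262: Wed/Mon  2263: Thu/Tue  2264: Fri/Thu  2265: Sun/Fri  2266: Mon/Sat  2267: Tue/Sun  2268: Wed/Tue  2269: Fri/Wed  2270: Sat/Thu  2271: Sun/Fri  2272: Mon/Sun  2273: Wed/Mon  2274: Thu/Tue
Both conditions hold in: 2220, 2248 — 2.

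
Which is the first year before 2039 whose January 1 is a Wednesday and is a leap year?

Jan 1 advances by 2 weekdays after a leap year and by 1 after a common year.
2039: Jan 1 is Saturday.
2038: Friday
2037: Thursday
2036: Tuesday (leap)
2035: Monday
2034: Sunday
2033: Saturday
2032: Thursday (leap)
2031: Wednesday
2030: Tuesday
2029: Monday
2028: Saturday (leap)
2027: Friday
2026: Thursday
2025: Wednesday
2024: Monday (leap)
2023: Sunday
2022: Saturday
2021: Friday
2020: Wednesday (leap)
2020 begins on a Wednesday and is a leap year.

2020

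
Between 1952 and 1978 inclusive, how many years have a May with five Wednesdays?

11

May has 31 days; it has five Wednesdays when Wednesday falls among the first (month-length − 28) days — i.e. when May 1 is one of Wednesday/Tuesday/Monday.
May 1 by year: 1952:Thu 1953:Fri 1954:Sat 1955:Sun 1956:Tue✓ 1957:Wed✓ 1958:Thu 1959:Fri 1960:Sun 1961:Mon✓ 1962:Tue✓ 1963:Wed✓ 1964:Fri 1965:Sat 1966:Sun 1967:Mon✓ 1968:Wed✓ 1969:Thu 1970:Fri 1971:Sat 1972:Mon✓ 1973:Tue✓ 1974:Wed✓ 1975:Thu 1976:Sat 1977:Sun 1978:Mon✓
Years with five Wednesdays: 1956, 1957, 1961, 1962, 1963, 1967, 1968, 1972, 1973, 1974, 1978 → 11.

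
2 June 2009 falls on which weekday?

Tuesday

January 1, 2009 is a Thursday.
June 2 is day 153 of the year, i.e. 152 days after Jan 1.
152 mod 7 = 5, so advance 5 weekdays from Thursday: Tuesday.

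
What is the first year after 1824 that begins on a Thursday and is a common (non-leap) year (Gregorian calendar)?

1829

Jan 1 advances by 2 weekdays after a leap year and by 1 after a common year.
1824: Jan 1 is Thursday (leap).
1825: Saturday
1826: Sunday
1827: Monday
1828: Tuesday (leap)
1829: Thursday
1829 begins on a Thursday and is a common year.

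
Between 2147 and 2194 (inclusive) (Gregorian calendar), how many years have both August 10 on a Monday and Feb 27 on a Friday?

5

Check each year's weekday for August 10 and Feb 27:
  2147: Thu/Mon  2148: Sat/Tue  2149: Sun/Thu  2150: Mon/Fri ✓  2151: Tue/Sat  2152: Thu/Sun  2153: Fri/Tue  2154: Sat/Wed  2155: Sun/Thu  2156: Tue/Fri  2157: Wed/Sun  2158: Thu/Mon  2159: Fri/Tue  2160: Sun/Wed  …(20 more)…  2181: Fri/Tue  2182: Sat/Wed  2183: Sun/Thu  2184: Tue/Fri  2185: Wed/Sun  2186: Thu/Mon  2187: Fri/Tue  2188: Sun/Wed  2189: Mon/Fri ✓  2190: Tue/Sat  2191: Wed/Sun  2192: Fri/Mon  2193: Sat/Wed  2194: Sun/Thu
Both conditions hold in: 2150, 2161, 2167, 2178, 2189 — 5.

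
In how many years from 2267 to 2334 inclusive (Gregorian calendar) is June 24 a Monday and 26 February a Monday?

2

Check each year's weekday for June 24 and 26 February:
  2267: Mon/Tue  2268: Wed/Wed  2269: Thu/Fri  2270: Fri/Sat  2271: Sat/Sun  2272: Mon/Mon ✓  2273: Tue/Wed  2274: Wed/Thu  2275: Thu/Fri  2276: Sat/Sat  2277: Sun/Mon  2278: Mon/Tue  2279: Tue/Wed  2280: Thu/Thu  …(40 more)…  2321: Fri/Sat  2322: Sat/Sun  2323: Sun/Mon  2324: Tue/Tue  2325: Wed/Thu  2326: Thu/Fri  2327: Fri/Sat  2328: Sun/Sun  2329: Mon/Tue  2330: Tue/Wed  2331: Wed/Thu  2332: Fri/Fri  2333: Sat/Sun  2334: Sun/Mon
Both conditions hold in: 2272, 2312 — 2.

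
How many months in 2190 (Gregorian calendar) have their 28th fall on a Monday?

Check the 28th of each month of 2190: Jan 28: Thu, Feb 28: Sun, Mar 28: Sun, Apr 28: Wed, May 28: Fri, Jun 28: Mon, Jul 28: Wed, Aug 28: Sat, Sep 28: Tue, Oct 28: Thu, Nov 28: Sun, Dec 28: Tue.
Monday occurs in June — 1 month.

1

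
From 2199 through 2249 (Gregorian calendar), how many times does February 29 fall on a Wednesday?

Leap years in 2199–2249: 12 of them.
Feb 29 weekday advances by 5 (mod 7) from one leap year to the next four years later (or differs when a century non-leap intervenes).
Leap-day weekdays: 2204:Wed✓ 2208:Mon 2212:Sat 2216:Thu 2220:Tue 2224:Sun 2228:Fri 2232:Wed✓ 2236:Mon 2240:Sat 2244:Thu 2248:Tue
Wednesday: 2204, 2232 → 2.

2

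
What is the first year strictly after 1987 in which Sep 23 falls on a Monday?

From one year to the next, a fixed date's weekday advances by 1, or by 2 when a Feb 29 lies between the two dates.
1987: September 23 is Wednesday.
1988: Friday (+2)
1989: Saturday (+1)
1990: Sunday (+1)
1991: Monday (+1)
Sep 23 falls on a Monday in 1991.

1991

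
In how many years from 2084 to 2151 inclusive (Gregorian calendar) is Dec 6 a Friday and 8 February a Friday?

Check each year's weekday for Dec 6 and 8 February:
  2084: Wed/Tue  2085: Thu/Thu  2086: Fri/Fri ✓  2087: Sat/Sat  2088: Mon/Sun  2089: Tue/Tue  2090: Wed/Wed  2091: Thu/Thu  2092: Sat/Fri  2093: Sun/Sun  2094: Mon/Mon  2095: Tue/Tue  2096: Thu/Wed  2097: Fri/Fri ✓  …(40 more)…  2138: Sat/Sat  2139: Sun/Sun  2140: Tue/Mon  2141: Wed/Wed  2142: Thu/Thu  2143: Fri/Fri ✓  2144: Sun/Sat  2145: Mon/Mon  2146: Tue/Tue  2147: Wed/Wed  2148: Fri/Thu  2149: Sat/Sat  2150: Sun/Sun  2151: Mon/Mon
Both conditions hold in: 2086, 2097, 2109, 2115, 2126, 2137, 2143 — 7.

7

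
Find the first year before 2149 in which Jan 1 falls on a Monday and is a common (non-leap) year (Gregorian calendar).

2142

Jan 1 advances by 2 weekdays after a leap year and by 1 after a common year.
2149: Jan 1 is Wednesday.
2148: Monday (leap)
2147: Sunday
2146: Saturday
2145: Friday
2144: Wednesday (leap)
2143: Tuesday
2142: Monday
2142 begins on a Monday and is a common year.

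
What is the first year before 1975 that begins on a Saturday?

1972

Jan 1 advances by 2 weekdays after a leap year and by 1 after a common year.
1975: Jan 1 is Wednesday.
1974: Tuesday
1973: Monday
1972: Saturday (leap)
1972 begins on a Saturday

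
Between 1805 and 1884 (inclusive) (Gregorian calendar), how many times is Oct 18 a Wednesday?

Track Oct 18's weekday year by year (advancing +1, or +2 across a Feb 29):
  1805: Fri  1806: Sat (+1)  1807: Sun (+1)  1808: Tue (+2)  1809: Wed (+1) ✓
  1810: Thu (+1)  1811: Fri (+1)  1812: Sun (+2)  1813: Mon (+1)  1814: Tue (+1)
  1815: Wed (+1) ✓  1816: Fri (+2)  1817: Sat (+1)  1818: Sun (+1)  … (52 more years) …
  1871: Wed (+1) ✓  1872: Fri (+2)  1873: Sat (+1)  1874: Sun (+1)  1875: Mon (+1)
  1876: Wed (+2) ✓  1877: Thu (+1)  1878: Fri (+1)  1879: Sat (+1)  1880: Mon (+2)
  1881: Tue (+1)  1882: Wed (+1) ✓  1883: Thu (+1)  1884: Sat (+2)
Wednesday years: 1809, 1815, 1820, 1826, 1837, 1843, 1848, 1854, 1865, 1871, 1876, 1882 — 12 in total.

12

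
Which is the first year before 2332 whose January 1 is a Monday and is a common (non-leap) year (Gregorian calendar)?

Jan 1 advances by 2 weekdays after a leap year and by 1 after a common year.
2332: Jan 1 is Friday (leap).
2331: Thursday
2330: Wednesday
2329: Tuesday
2328: Sunday (leap)
2327: Saturday
2326: Friday
2325: Thursday
2324: Tuesday (leap)
2323: Monday
2323 begins on a Monday and is a common year.

2323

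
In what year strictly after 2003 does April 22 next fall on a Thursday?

From one year to the next, a fixed date's weekday advances by 1, or by 2 when a Feb 29 lies between the two dates.
2003: April 22 is Tuesday.
2004: Thursday (+2)
April 22 falls on a Thursday in 2004.

2004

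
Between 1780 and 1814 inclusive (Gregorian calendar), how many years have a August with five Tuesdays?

14

August has 31 days; it has five Tuesdays when Tuesday falls among the first (month-length − 28) days — i.e. when August 1 is one of Tuesday/Monday/Sunday.
August 1 by year: 1780:Tue✓ 1781:Wed 1782:Thu 1783:Fri 1784:Sun✓ 1785:Mon✓ 1786:Tue✓ 1787:Wed 1788:Fri 1789:Sat 1790:Sun✓ 1791:Mon✓ 1792:Wed 1793:Thu 1794:Fri …(5 more)… 1800:Fri 1801:Sat 1802:Sun✓ 1803:Mon✓ 1804:Wed 1805:Thu 1806:Fri 1807:Sat 1808:Mon✓ 1809:Tue✓ 1810:Wed 1811:Thu 1812:Sat 1813:Sun✓ 1814:Mon✓
Years with five Tuesdays: 1780, 1784, 1785, 1786, 1790, 1791, 1796, 1797, 1802, 1803, 1808, 1809, 1813, 1814 → 14.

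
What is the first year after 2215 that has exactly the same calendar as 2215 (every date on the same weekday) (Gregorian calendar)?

Two years share a calendar iff Jan 1 falls on the same weekday and both are leap or both are common. 2215: Jan 1 is Sunday, common year.
2216: Jan 1 Monday, leap
2217: Jan 1 Wednesday, common
2218: Jan 1 Thursday, common
2219: Jan 1 Friday, common
2220: Jan 1 Saturday, leap
2221: Jan 1 Monday, common
2222: Jan 1 Tuesday, common
2223: Jan 1 Wednesday, common
2224: Jan 1 Thursday, leap
2225: Jan 1 Saturday, common
2226: Jan 1 Sunday, common
2226 matches on both conditions.

2226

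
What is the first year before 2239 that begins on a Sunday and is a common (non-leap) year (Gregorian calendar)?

Jan 1 advances by 2 weekdays after a leap year and by 1 after a common year.
2239: Jan 1 is Tuesday.
2238: Monday
2237: Sunday
2237 begins on a Sunday and is a common year.

2237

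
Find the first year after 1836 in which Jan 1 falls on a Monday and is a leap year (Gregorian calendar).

1844

Jan 1 advances by 2 weekdays after a leap year and by 1 after a common year.
1836: Jan 1 is Friday (leap).
1837: Sunday
1838: Monday
1839: Tuesday
1840: Wednesday (leap)
1841: Friday
1842: Saturday
1843: Sunday
1844: Monday (leap)
1844 begins on a Monday and is a leap year.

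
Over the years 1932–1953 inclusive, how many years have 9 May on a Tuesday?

Track 9 May's weekday year by year (advancing +1, or +2 across a Feb 29):
  1932: Mon  1933: Tue (+1) ✓  1934: Wed (+1)  1935: Thu (+1)  1936: Sat (+2)
  1937: Sun (+1)  1938: Mon (+1)  1939: Tue (+1) ✓  1940: Thu (+2)  1941: Fri (+1)
  1942: Sat (+1)  1943: Sun (+1)  1944: Tue (+2) ✓  1945: Wed (+1)  1946: Thu (+1)
  1947: Fri (+1)  1948: Sun (+2)  1949: Mon (+1)  1950: Tue (+1) ✓  1951: Wed (+1)
  1952: Fri (+2)  1953: Sat (+1)
Tuesday years: 1933, 1939, 1944, 1950 — 4 in total.

4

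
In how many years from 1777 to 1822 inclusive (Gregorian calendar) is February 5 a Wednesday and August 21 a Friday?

1

Check each year's weekday for February 5 and August 21:
  1777: Wed/Thu  1778: Thu/Fri  1779: Fri/Sat  1780: Sat/Mon  1781: Mon/Tue  1782: Tue/Wed  1783: Wed/Thu  1784: Thu/Sat  1785: Sat/Sun  1786: Sun/Mon  1787: Mon/Tue  1788: Tue/Thu  1789: Thu/Fri  1790: Fri/Sat  …(18 more)…  1809: Sun/Mon  1810: Mon/Tue  1811: Tue/Wed  1812: Wed/Fri ✓  1813: Fri/Sat  1814: Sat/Sun  1815: Sun/Mon  1816: Mon/Wed  1817: Wed/Thu  1818: Thu/Fri  1819: Fri/Sat  1820: Sat/Mon  1821: Mon/Tue  1822: Tue/Wed
Both conditions hold in: 1812 — 1.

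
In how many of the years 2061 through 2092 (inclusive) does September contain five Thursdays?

9

September has 30 days; it has five Thursdays when Thursday falls among the first (month-length − 28) days — i.e. when September 1 is one of Thursday/Wednesday.
September 1 by year: 2061:Thu✓ 2062:Fri 2063:Sat 2064:Mon 2065:Tue 2066:Wed✓ 2067:Thu✓ 2068:Sat 2069:Sun 2070:Mon 2071:Tue 2072:Thu✓ 2073:Fri 2074:Sat 2075:Sun 2076:Tue 2077:Wed✓ 2078:Thu✓ 2079:Fri 2080:Sun 2081:Mon 2082:Tue 2083:Wed✓ 2084:Fri 2085:Sat 2086:Sun 2087:Mon 2088:Wed✓ 2089:Thu✓ 2090:Fri 2091:Sat 2092:Mon
Years with five Thursdays: 2061, 2066, 2067, 2072, 2077, 2078, 2083, 2088, 2089 → 9.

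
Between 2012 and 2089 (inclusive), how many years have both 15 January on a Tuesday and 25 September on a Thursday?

2

Check each year's weekday for 15 January and 25 September:
  2012: Sun/Tue  2013: Tue/Wed  2014: Wed/Thu  2015: Thu/Fri  2016: Fri/Sun  2017: Sun/Mon  2018: Mon/Tue  2019: Tue/Wed  2020: Wed/Fri  2021: Fri/Sat  2022: Sat/Sun  2023: Sun/Mon  2024: Mon/Wed  2025: Wed/Thu  …(50 more)…  2076: Wed/Fri  2077: Fri/Sat  2078: Sat/Sun  2079: Sun/Mon  2080: Mon/Wed  2081: Wed/Thu  2082: Thu/Fri  2083: Fri/Sat  2084: Sat/Mon  2085: Mon/Tue  2086: Tue/Wed  2087: Wed/Thu  2088: Thu/Sat  2089: Sat/Sun
Both conditions hold in: 2036, 2064 — 2.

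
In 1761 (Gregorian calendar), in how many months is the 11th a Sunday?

Check the 11th of each month of 1761: Jan 11: Sun, Feb 11: Wed, Mar 11: Wed, Apr 11: Sat, May 11: Mon, Jun 11: Thu, Jul 11: Sat, Aug 11: Tue, Sep 11: Fri, Oct 11: Sun, Nov 11: Wed, Dec 11: Fri.
Sunday occurs in January, October — 2 months.

2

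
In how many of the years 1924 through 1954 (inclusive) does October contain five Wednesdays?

13

October has 31 days; it has five Wednesdays when Wednesday falls among the first (month-length − 28) days — i.e. when October 1 is one of Wednesday/Tuesday/Monday.
October 1 by year: 1924:Wed✓ 1925:Thu 1926:Fri 1927:Sat 1928:Mon✓ 1929:Tue✓ 1930:Wed✓ 1931:Thu 1932:Sat 1933:Sun 1934:Mon✓ 1935:Tue✓ 1936:Thu 1937:Fri 1938:Sat 1939:Sun 1940:Tue✓ 1941:Wed✓ 1942:Thu 1943:Fri 1944:Sun 1945:Mon✓ 1946:Tue✓ 1947:Wed✓ 1948:Fri 1949:Sat 1950:Sun 1951:Mon✓ 1952:Wed✓ 1953:Thu 1954:Fri
Years with five Wednesdays: 1924, 1928, 1929, 1930, 1934, 1935, 1940, 1941, 1945, 1946, 1947, 1951, 1952 → 13.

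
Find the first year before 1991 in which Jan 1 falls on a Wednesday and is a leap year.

Jan 1 advances by 2 weekdays after a leap year and by 1 after a common year.
1991: Jan 1 is Tuesday.
1990: Monday
1989: Sunday
1988: Friday (leap)
1987: Thursday
1986: Wednesday
1985: Tuesday
1984: Sunday (leap)
1983: Saturday
1982: Friday
1981: Thursday
1980: Tuesday (leap)
1979: Monday
1978: Sunday
1977: Saturday
1976: Thursday (leap)
1975: Wednesday
1974: Tuesday
1973: Monday
1972: Saturday (leap)
1971: Friday
1970: Thursday
1969: Wednesday
1968: Monday (leap)
1967: Sunday
1966: Saturday
1965: Friday
1964: Wednesday (leap)
1964 begins on a Wednesday and is a leap year.

1964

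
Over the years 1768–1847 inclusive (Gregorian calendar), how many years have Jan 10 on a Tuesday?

12

Track Jan 10's weekday year by year (advancing +1, or +2 across a Feb 29):
  1768: Sun  1769: Tue (+2) ✓  1770: Wed (+1)  1771: Thu (+1)  1772: Fri (+1)
  1773: Sun (+2)  1774: Mon (+1)  1775: Tue (+1) ✓  1776: Wed (+1)  1777: Fri (+2)
  1778: Sat (+1)  1779: Sun (+1)  1780: Mon (+1)  1781: Wed (+2)  … (52 more years) …
  1834: Fri (+1)  1835: Sat (+1)  1836: Sun (+1)  1837: Tue (+2) ✓  1838: Wed (+1)
  1839: Thu (+1)  1840: Fri (+1)  1841: Sun (+2)  1842: Mon (+1)  1843: Tue (+1) ✓
  1844: Wed (+1)  1845: Fri (+2)  1846: Sat (+1)  1847: Sun (+1)
Tuesday years: 1769, 1775, 1786, 1792, 1797, 1804, 1809, 1815, 1826, 1832, 1837, 1843 — 12 in total.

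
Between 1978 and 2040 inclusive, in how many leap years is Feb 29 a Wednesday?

3

Leap years in 1978–2040: 16 of them.
Feb 29 weekday advances by 5 (mod 7) from one leap year to the next four years later (or differs when a century non-leap intervenes).
Leap-day weekdays: 1980:Fri 1984:Wed✓ 1988:Mon 1992:Sat 1996:Thu 2000:Tue 2004:Sun 2008:Fri 2012:Wed✓ 2016:Mon 2020:Sat 2024:Thu 2028:Tue 2032:Sun 2036:Fri 2040:Wed✓
Wednesday: 1984, 2012, 2040 → 3.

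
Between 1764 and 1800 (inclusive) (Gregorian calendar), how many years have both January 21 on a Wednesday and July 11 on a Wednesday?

0

Check each year's weekday for January 21 and July 11:
  1764: Sat/Wed  1765: Mon/Thu  1766: Tue/Fri  1767: Wed/Sat  1768: Thu/Mon  1769: Sat/Tue  1770: Sun/Wed  1771: Mon/Thu  1772: Tue/Sat  1773: Thu/Sun  1774: Fri/Mon  1775: Sat/Tue  1776: Sun/Thu  1777: Tue/Fri  …(9 more)…  1787: Sun/Wed  1788: Mon/Fri  1789: Wed/Sat  1790: Thu/Sun  1791: Fri/Mon  1792: Sat/Wed  1793: Mon/Thu  1794: Tue/Fri  1795: Wed/Sat  1796: Thu/Mon  1797: Sat/Tue  1798: Sun/Wed  1799: Mon/Thu  1800: Tue/Fri
Both conditions hold in: no year — 0.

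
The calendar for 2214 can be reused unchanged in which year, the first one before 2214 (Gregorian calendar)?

2203

Two years share a calendar iff Jan 1 falls on the same weekday and both are leap or both are common. 2214: Jan 1 is Saturday, common year.
2213: Jan 1 Friday, common
2212: Jan 1 Wednesday, leap
2211: Jan 1 Tuesday, common
2210: Jan 1 Monday, common
2209: Jan 1 Sunday, common
2208: Jan 1 Friday, leap
2207: Jan 1 Thursday, common
2206: Jan 1 Wednesday, common
2205: Jan 1 Tuesday, common
2204: Jan 1 Sunday, leap
2203: Jan 1 Saturday, common
2203 matches on both conditions.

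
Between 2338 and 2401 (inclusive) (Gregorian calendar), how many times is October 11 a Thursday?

9

Track October 11's weekday year by year (advancing +1, or +2 across a Feb 29):
  2338: Tue  2339: Wed (+1)  2340: Fri (+2)  2341: Sat (+1)  2342: Sun (+1)
  2343: Mon (+1)  2344: Wed (+2)  2345: Thu (+1) ✓  2346: Fri (+1)  2347: Sat (+1)
  2348: Mon (+2)  2349: Tue (+1)  2350: Wed (+1)  2351: Thu (+1) ✓  … (36 more years) …
  2388: Tue (+2)  2389: Wed (+1)  2390: Thu (+1) ✓  2391: Fri (+1)  2392: Sun (+2)
  2393: Mon (+1)  2394: Tue (+1)  2395: Wed (+1)  2396: Fri (+2)  2397: Sat (+1)
  2398: Sun (+1)  2399: Mon (+1)  2400: Wed (+2)  2401: Thu (+1) ✓
Thursday years: 2345, 2351, 2356, 2362, 2373, 2379, 2384, 2390, 2401 — 9 in total.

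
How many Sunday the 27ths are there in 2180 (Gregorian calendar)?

Check the 27th of each month of 2180: Jan 27: Thu, Feb 27: Sun, Mar 27: Mon, Apr 27: Thu, May 27: Sat, Jun 27: Tue, Jul 27: Thu, Aug 27: Sun, Sep 27: Wed, Oct 27: Fri, Nov 27: Mon, Dec 27: Wed.
Sunday occurs in February, August — 2 months.

2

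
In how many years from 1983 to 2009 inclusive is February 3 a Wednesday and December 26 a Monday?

1

Check each year's weekday for February 3 and December 26:
  1983: Thu/Mon  1984: Fri/Wed  1985: Sun/Thu  1986: Mon/Fri  1987: Tue/Sat  1988: Wed/Mon ✓  1989: Fri/Tue  1990: Sat/Wed  1991: Sun/Thu  1992: Mon/Sat  1993: Wed/Sun  1994: Thu/Mon  1995: Fri/Tue  1996: Sat/Thu  1997: Mon/Fri  1998: Tue/Sat  1999: Wed/Sun  2000: Thu/Tue  2001: Sat/Wed  2002: Sun/Thu  2003: Mon/Fri  2004: Tue/Sun  2005: Thu/Mon  2006: Fri/Tue  2007: Sat/Wed  2008: Sun/Fri  2009: Tue/Sat
Both conditions hold in: 1988 — 1.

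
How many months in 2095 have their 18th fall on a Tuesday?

Check the 18th of each month of 2095: Jan 18: Tue, Feb 18: Fri, Mar 18: Fri, Apr 18: Mon, May 18: Wed, Jun 18: Sat, Jul 18: Mon, Aug 18: Thu, Sep 18: Sun, Oct 18: Tue, Nov 18: Fri, Dec 18: Sun.
Tuesday occurs in January, October — 2 months.

2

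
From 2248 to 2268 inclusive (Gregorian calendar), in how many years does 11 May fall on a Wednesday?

3

Track 11 May's weekday year by year (advancing +1, or +2 across a Feb 29):
  2248: Thu  2249: Fri (+1)  2250: Sat (+1)  2251: Sun (+1)  2252: Tue (+2)
  2253: Wed (+1) ✓  2254: Thu (+1)  2255: Fri (+1)  2256: Sun (+2)  2257: Mon (+1)
  2258: Tue (+1)  2259: Wed (+1) ✓  2260: Fri (+2)  2261: Sat (+1)  2262: Sun (+1)
  2263: Mon (+1)  2264: Wed (+2) ✓  2265: Thu (+1)  2266: Fri (+1)  2267: Sat (+1)
  2268: Mon (+2)
Wednesday years: 2253, 2259, 2264 — 3 in total.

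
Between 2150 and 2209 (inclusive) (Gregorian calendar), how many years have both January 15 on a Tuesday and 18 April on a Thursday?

Check each year's weekday for January 15 and 18 April:
  2150: Thu/Sat  2151: Fri/Sun  2152: Sat/Tue  2153: Mon/Wed  2154: Tue/Thu ✓  2155: Wed/Fri  2156: Thu/Sun  2157: Sat/Mon  2158: Sun/Tue  2159: Mon/Wed  2160: Tue/Fri  2161: Thu/Sat  2162: Fri/Sun  2163: Sat/Mon  …(32 more)…  2196: Fri/Mon  2197: Sun/Tue  2198: Mon/Wed  2199: Tue/Thu ✓  2200: Wed/Fri  2201: Thu/Sat  2202: Fri/Sun  2203: Sat/Mon  2204: Sun/Wed  2205: Tue/Thu ✓  2206: Wed/Fri  2207: Thu/Sat  2208: Fri/Mon  2209: Sun/Tue
Both conditions hold in: 2154, 2165, 2171, 2182, 2193, 2199, 2205 — 7.

7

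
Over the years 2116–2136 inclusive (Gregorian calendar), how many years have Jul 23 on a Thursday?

3

Track Jul 23's weekday year by year (advancing +1, or +2 across a Feb 29):
  2116: Thu ✓  2117: Fri (+1)  2118: Sat (+1)  2119: Sun (+1)  2120: Tue (+2)
  2121: Wed (+1)  2122: Thu (+1) ✓  2123: Fri (+1)  2124: Sun (+2)  2125: Mon (+1)
  2126: Tue (+1)  2127: Wed (+1)  2128: Fri (+2)  2129: Sat (+1)  2130: Sun (+1)
  2131: Mon (+1)  2132: Wed (+2)  2133: Thu (+1) ✓  2134: Fri (+1)  2135: Sat (+1)
  2136: Mon (+2)
Thursday years: 2116, 2122, 2133 — 3 in total.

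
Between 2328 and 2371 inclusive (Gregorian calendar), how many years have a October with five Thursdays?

October has 31 days; it has five Thursdays when Thursday falls among the first (month-length − 28) days — i.e. when October 1 is one of Thursday/Wednesday/Tuesday.
October 1 by year: 2328:Mon 2329:Tue✓ 2330:Wed✓ 2331:Thu✓ 2332:Sat 2333:Sun 2334:Mon 2335:Tue✓ 2336:Thu✓ 2337:Fri 2338:Sat 2339:Sun 2340:Tue✓ 2341:Wed✓ 2342:Thu✓ …(14 more)… 2357:Tue✓ 2358:Wed✓ 2359:Thu✓ 2360:Sat 2361:Sun 2362:Mon 2363:Tue✓ 2364:Thu✓ 2365:Fri 2366:Sat 2367:Sun 2368:Tue✓ 2369:Wed✓ 2370:Thu✓ 2371:Fri
Years with five Thursdays: 2329, 2330, 2331, 2335, 2336, 2340, 2341, 2342, 2346, 2347, 2352, 2353, 2357, 2358, 2359, 2363, 2364, 2368, 2369, 2370 → 20.

20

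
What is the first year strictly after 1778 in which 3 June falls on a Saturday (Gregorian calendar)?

1780

From one year to the next, a fixed date's weekday advances by 1, or by 2 when a Feb 29 lies between the two dates.
1778: June 3 is Wednesday.
1779: Thursday (+1)
1780: Saturday (+2)
3 June falls on a Saturday in 1780.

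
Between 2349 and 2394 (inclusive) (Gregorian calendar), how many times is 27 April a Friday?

Track 27 April's weekday year by year (advancing +1, or +2 across a Feb 29):
  2349: Wed  2350: Thu (+1)  2351: Fri (+1) ✓  2352: Sun (+2)  2353: Mon (+1)
  2354: Tue (+1)  2355: Wed (+1)  2356: Fri (+2) ✓  2357: Sat (+1)  2358: Sun (+1)
  2359: Mon (+1)  2360: Wed (+2)  2361: Thu (+1)  2362: Fri (+1) ✓  … (18 more years) …
  2381: Mon (+1)  2382: Tue (+1)  2383: Wed (+1)  2384: Fri (+2) ✓  2385: Sat (+1)
  2386: Sun (+1)  2387: Mon (+1)  2388: Wed (+2)  2389: Thu (+1)  2390: Fri (+1) ✓
  2391: Sat (+1)  2392: Mon (+2)  2393: Tue (+1)  2394: Wed (+1)
Friday years: 2351, 2356, 2362, 2373, 2379, 2384, 2390 — 7 in total.

7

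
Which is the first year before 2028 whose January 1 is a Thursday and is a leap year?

2004

Jan 1 advances by 2 weekdays after a leap year and by 1 after a common year.
2028: Jan 1 is Saturday (leap).
2027: Friday
2026: Thursday
2025: Wednesday
2024: Monday (leap)
2023: Sunday
2022: Saturday
2021: Friday
2020: Wednesday (leap)
2019: Tuesday
2018: Monday
2017: Sunday
2016: Friday (leap)
2015: Thursday
2014: Wednesday
2013: Tuesday
2012: Sunday (leap)
2011: Saturday
2010: Friday
2009: Thursday
2008: Tuesday (leap)
2007: Monday
2006: Sunday
2005: Saturday
2004: Thursday (leap)
2004 begins on a Thursday and is a leap year.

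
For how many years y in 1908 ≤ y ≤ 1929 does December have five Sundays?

9

December has 31 days; it has five Sundays when Sunday falls among the first (month-length − 28) days — i.e. when December 1 is one of Sunday/Saturday/Friday.
December 1 by year: 1908:Tue 1909:Wed 1910:Thu 1911:Fri✓ 1912:Sun✓ 1913:Mon 1914:Tue 1915:Wed 1916:Fri✓ 1917:Sat✓ 1918:Sun✓ 1919:Mon 1920:Wed 1921:Thu 1922:Fri✓ 1923:Sat✓ 1924:Mon 1925:Tue 1926:Wed 1927:Thu 1928:Sat✓ 1929:Sun✓
Years with five Sundays: 1911, 1912, 1916, 1917, 1918, 1922, 1923, 1928, 1929 → 9.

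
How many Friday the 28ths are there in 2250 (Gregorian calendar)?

1

Check the 28th of each month of 2250: Jan 28: Mon, Feb 28: Thu, Mar 28: Thu, Apr 28: Sun, May 28: Tue, Jun 28: Fri, Jul 28: Sun, Aug 28: Wed, Sep 28: Sat, Oct 28: Mon, Nov 28: Thu, Dec 28: Sat.
Friday occurs in June — 1 month.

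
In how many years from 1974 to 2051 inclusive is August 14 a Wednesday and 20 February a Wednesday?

9

Check each year's weekday for August 14 and 20 February:
  1974: Wed/Wed ✓  1975: Thu/Thu  1976: Sat/Fri  1977: Sun/Sun  1978: Mon/Mon  1979: Tue/Tue  1980: Thu/Wed  1981: Fri/Fri  1982: Sat/Sat  1983: Sun/Sun  1984: Tue/Mon  1985: Wed/Wed ✓  1986: Thu/Thu  1987: Fri/Fri  …(50 more)…  2038: Sat/Sat  2039: Sun/Sun  2040: Tue/Mon  2041: Wed/Wed ✓  2042: Thu/Thu  2043: Fri/Fri  2044: Sun/Sat  2045: Mon/Mon  2046: Tue/Tue  2047: Wed/Wed ✓  2048: Fri/Thu  2049: Sat/Sat  2050: Sun/Sun  2051: Mon/Mon
Both conditions hold in: 1974, 1985, 1991, 2002, 2013, 2019, 2030, 2041, 2047 — 9.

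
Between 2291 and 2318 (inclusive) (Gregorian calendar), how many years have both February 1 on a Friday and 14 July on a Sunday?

4

Check each year's weekday for February 1 and 14 July:
  2291: Sun/Tue  2292: Mon/Thu  2293: Wed/Fri  2294: Thu/Sat  2295: Fri/Sun ✓  2296: Sat/Tue  2297: Mon/Wed  2298: Tue/Thu  2299: Wed/Fri  2300: Thu/Sat  2301: Fri/Sun ✓  2302: Sat/Mon  2303: Sun/Tue  2304: Mon/Thu  2305: Wed/Fri  2306: Thu/Sat  2307: Fri/Sun ✓  2308: Sat/Tue  2309: Mon/Wed  2310: Tue/Thu  2311: Wed/Fri  2312: Thu/Sun  2313: Sat/Mon  2314: Sun/Tue  2315: Mon/Wed  2316: Tue/Fri  2317: Thu/Sat  2318: Fri/Sun ✓
Both conditions hold in: 2295, 2301, 2307, 2318 — 4.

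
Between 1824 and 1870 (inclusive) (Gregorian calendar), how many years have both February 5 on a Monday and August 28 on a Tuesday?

5

Check each year's weekday for February 5 and August 28:
  1824: Thu/Sat  1825: Sat/Sun  1826: Sun/Mon  1827: Mon/Tue ✓  1828: Tue/Thu  1829: Thu/Fri  1830: Fri/Sat  1831: Sat/Sun  1832: Sun/Tue  1833: Tue/Wed  1834: Wed/Thu  1835: Thu/Fri  1836: Fri/Sun  1837: Sun/Mon  …(19 more)…  1857: Thu/Fri  1858: Fri/Sat  1859: Sat/Sun  1860: Sun/Tue  1861: Tue/Wed  1862: Wed/Thu  1863: Thu/Fri  1864: Fri/Sun  1865: Sun/Mon  1866: Mon/Tue ✓  1867: Tue/Wed  1868: Wed/Fri  1869: Fri/Sat  1870: Sat/Sun
Both conditions hold in: 1827, 1838, 1849, 1855, 1866 — 5.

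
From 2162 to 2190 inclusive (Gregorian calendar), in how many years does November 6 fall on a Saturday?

5

Track November 6's weekday year by year (advancing +1, or +2 across a Feb 29):
  2162: Sat ✓  2163: Sun (+1)  2164: Tue (+2)  2165: Wed (+1)  2166: Thu (+1)
  2167: Fri (+1)  2168: Sun (+2)  2169: Mon (+1)  2170: Tue (+1)  2171: Wed (+1)
  2172: Fri (+2)  2173: Sat (+1) ✓  2174: Sun (+1)  2175: Mon (+1)  2176: Wed (+2)
  2177: Thu (+1)  2178: Fri (+1)  2179: Sat (+1) ✓  2180: Mon (+2)  2181: Tue (+1)
  2182: Wed (+1)  2183: Thu (+1)  2184: Sat (+2) ✓  2185: Sun (+1)  2186: Mon (+1)
  2187: Tue (+1)  2188: Thu (+2)  2189: Fri (+1)  2190: Sat (+1) ✓
Saturday years: 2162, 2173, 2179, 2184, 2190 — 5 in total.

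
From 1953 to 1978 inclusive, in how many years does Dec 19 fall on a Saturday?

4

Track Dec 19's weekday year by year (advancing +1, or +2 across a Feb 29):
  1953: Sat ✓  1954: Sun (+1)  1955: Mon (+1)  1956: Wed (+2)  1957: Thu (+1)
  1958: Fri (+1)  1959: Sat (+1) ✓  1960: Mon (+2)  1961: Tue (+1)  1962: Wed (+1)
  1963: Thu (+1)  1964: Sat (+2) ✓  1965: Sun (+1)  1966: Mon (+1)  1967: Tue (+1)
  1968: Thu (+2)  1969: Fri (+1)  1970: Sat (+1) ✓  1971: Sun (+1)  1972: Tue (+2)
  1973: Wed (+1)  1974: Thu (+1)  1975: Fri (+1)  1976: Sun (+2)  1977: Mon (+1)
  1978: Tue (+1)
Saturday years: 1953, 1959, 1964, 1970 — 4 in total.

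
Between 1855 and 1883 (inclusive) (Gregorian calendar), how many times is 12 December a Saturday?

4

Track 12 December's weekday year by year (advancing +1, or +2 across a Feb 29):
  1855: Wed  1856: Fri (+2)  1857: Sat (+1) ✓  1858: Sun (+1)  1859: Mon (+1)
  1860: Wed (+2)  1861: Thu (+1)  1862: Fri (+1)  1863: Sat (+1) ✓  1864: Mon (+2)
  1865: Tue (+1)  1866: Wed (+1)  1867: Thu (+1)  1868: Sat (+2) ✓  1869: Sun (+1)
  1870: Mon (+1)  1871: Tue (+1)  1872: Thu (+2)  1873: Fri (+1)  1874: Sat (+1) ✓
  1875: Sun (+1)  1876: Tue (+2)  1877: Wed (+1)  1878: Thu (+1)  1879: Fri (+1)
  1880: Sun (+2)  1881: Mon (+1)  1882: Tue (+1)  1883: Wed (+1)
Saturday years: 1857, 1863, 1868, 1874 — 4 in total.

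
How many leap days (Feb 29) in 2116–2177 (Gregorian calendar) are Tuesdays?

2

Leap years in 2116–2177: 16 of them.
Feb 29 weekday advances by 5 (mod 7) from one leap year to the next four years later (or differs when a century non-leap intervenes).
Leap-day weekdays: 2116:Sat 2120:Thu 2124:Tue✓ 2128:Sun 2132:Fri 2136:Wed 2140:Mon 2144:Sat 2148:Thu 2152:Tue✓ 2156:Sun 2160:Fri 2164:Wed 2168:Mon 2172:Sat 2176:Thu
Tuesday: 2124, 2152 → 2.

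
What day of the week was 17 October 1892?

January 1, 1892 is a Friday.
October 17 is day 291 of the year, i.e. 290 days after Jan 1.
290 mod 7 = 3, so advance 3 weekdays from Friday: Monday.

Monday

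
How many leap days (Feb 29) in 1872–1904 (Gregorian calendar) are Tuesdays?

1

Leap years in 1872–1904: 8 of them.
Feb 29 weekday advances by 5 (mod 7) from one leap year to the next four years later (or differs when a century non-leap intervenes).
Leap-day weekdays: 1872:Thu 1876:Tue✓ 1880:Sun 1884:Fri 1888:Wed 1892:Mon 1896:Sat 1904:Mon
Tuesday: 1876 → 1.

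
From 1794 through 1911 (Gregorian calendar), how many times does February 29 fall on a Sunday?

3

Leap years in 1794–1911: 27 of them.
Feb 29 weekday advances by 5 (mod 7) from one leap year to the next four years later (or differs when a century non-leap intervenes).
Leap-day weekdays: 1796:Mon 1804:Wed 1808:Mon 1812:Sat 1816:Thu 1820:Tue 1824:Sun✓ 1828:Fri 1832:Wed 1836:Mon 1840:Sat 1844:Thu 1848:Tue 1852:Sun✓ 1856:Fri 1860:Wed 1864:Mon 1868:Sat 1872:Thu 1876:Tue 1880:Sun✓ 1884:Fri 1888:Wed 1892:Mon 1896:Sat 1904:Mon 1908:Sat
Sunday: 1824, 1852, 1880 → 3.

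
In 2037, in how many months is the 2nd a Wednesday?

2

Check the 2nd of each month of 2037: Jan 2: Fri, Feb 2: Mon, Mar 2: Mon, Apr 2: Thu, May 2: Sat, Jun 2: Tue, Jul 2: Thu, Aug 2: Sun, Sep 2: Wed, Oct 2: Fri, Nov 2: Mon, Dec 2: Wed.
Wednesday occurs in September, December — 2 months.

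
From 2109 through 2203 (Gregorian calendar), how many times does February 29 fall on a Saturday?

3

Leap years in 2109–2203: 22 of them.
Feb 29 weekday advances by 5 (mod 7) from one leap year to the next four years later (or differs when a century non-leap intervenes).
Leap-day weekdays: 2112:Mon 2116:Sat✓ 2120:Thu 2124:Tue 2128:Sun 2132:Fri 2136:Wed 2140:Mon 2144:Sat✓ 2148:Thu 2152:Tue 2156:Sun 2160:Fri 2164:Wed 2168:Mon 2172:Sat✓ 2176:Thu 2180:Tue 2184:Sun 2188:Fri 2192:Wed 2196:Mon
Saturday: 2116, 2144, 2172 → 3.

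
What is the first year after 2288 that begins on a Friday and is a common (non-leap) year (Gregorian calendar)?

2297

Jan 1 advances by 2 weekdays after a leap year and by 1 after a common year.
2288: Jan 1 is Sunday (leap).
2289: Tuesday
2290: Wednesday
2291: Thursday
2292: Friday (leap)
2293: Sunday
2294: Monday
2295: Tuesday
2296: Wednesday (leap)
2297: Friday
2297 begins on a Friday and is a common year.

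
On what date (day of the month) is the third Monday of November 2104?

17

November 1, 2104 is a Saturday, so the first Monday is the 3rd.
The third Monday is 3 + 14 = 17.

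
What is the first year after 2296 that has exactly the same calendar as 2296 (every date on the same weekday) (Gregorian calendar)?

Two years share a calendar iff Jan 1 falls on the same weekday and both are leap or both are common. 2296: Jan 1 is Wednesday, leap year.
2297: Jan 1 Friday, common
2298: Jan 1 Saturday, common
2299: Jan 1 Sunday, common
2300: Jan 1 Monday, common
2301: Jan 1 Tuesday, common
2302: Jan 1 Wednesday, common
2303: Jan 1 Thursday, common
2304: Jan 1 Friday, leap
2305: Jan 1 Sunday, common
2306: Jan 1 Monday, common
2307: Jan 1 Tuesday, common
2308: Jan 1 Wednesday, leap
2308 matches on both conditions.

2308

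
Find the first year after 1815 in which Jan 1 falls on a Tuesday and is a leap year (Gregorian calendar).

Jan 1 advances by 2 weekdays after a leap year and by 1 after a common year.
1815: Jan 1 is Sunday.
1816: Monday (leap)
1817: Wednesday
1818: Thursday
1819: Friday
1820: Saturday (leap)
1821: Monday
1822: Tuesday
1823: Wednesday
1824: Thursday (leap)
1825: Saturday
1826: Sunday
1827: Monday
1828: Tuesday (leap)
1828 begins on a Tuesday and is a leap year.

1828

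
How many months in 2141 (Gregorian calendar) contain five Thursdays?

A month of length L has five Thursdays iff its first Thursday is on day ≤ L−28 (so day 1–3 in a 31-day month, 1–2 in a 30-day month, day 1 in a leap February).
Checking each month of 2141: Jan starts Sun (31d); Feb starts Wed (28d); Mar starts Wed (31d) ✓; Apr starts Sat (30d); May starts Mon (31d); Jun starts Thu (30d) ✓; Jul starts Sat (31d); Aug starts Tue (31d) ✓; Sep starts Fri (30d); Oct starts Sun (31d); Nov starts Wed (30d) ✓; Dec starts Fri (31d).
Five-Thursday months: March, June, August, November → 4.

4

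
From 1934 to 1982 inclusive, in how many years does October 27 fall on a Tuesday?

7

Track October 27's weekday year by year (advancing +1, or +2 across a Feb 29):
  1934: Sat  1935: Sun (+1)  1936: Tue (+2) ✓  1937: Wed (+1)  1938: Thu (+1)
  1939: Fri (+1)  1940: Sun (+2)  1941: Mon (+1)  1942: Tue (+1) ✓  1943: Wed (+1)
  1944: Fri (+2)  1945: Sat (+1)  1946: Sun (+1)  1947: Mon (+1)  … (21 more years) …
  1969: Mon (+1)  1970: Tue (+1) ✓  1971: Wed (+1)  1972: Fri (+2)  1973: Sat (+1)
  1974: Sun (+1)  1975: Mon (+1)  1976: Wed (+2)  1977: Thu (+1)  1978: Fri (+1)
  1979: Sat (+1)  1980: Mon (+2)  1981: Tue (+1) ✓  1982: Wed (+1)
Tuesday years: 1936, 1942, 1953, 1959, 1964, 1970, 1981 — 7 in total.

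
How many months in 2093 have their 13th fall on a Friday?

3

Check the 13th of each month of 2093: Jan 13: Tue, Feb 13: Fri, Mar 13: Fri, Apr 13: Mon, May 13: Wed, Jun 13: Sat, Jul 13: Mon, Aug 13: Thu, Sep 13: Sun, Oct 13: Tue, Nov 13: Fri, Dec 13: Sun.
Friday occurs in February, March, November — 3 months.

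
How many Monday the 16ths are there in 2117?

Check the 16th of each month of 2117: Jan 16: Sat, Feb 16: Tue, Mar 16: Tue, Apr 16: Fri, May 16: Sun, Jun 16: Wed, Jul 16: Fri, Aug 16: Mon, Sep 16: Thu, Oct 16: Sat, Nov 16: Tue, Dec 16: Thu.
Monday occurs in August — 1 month.

1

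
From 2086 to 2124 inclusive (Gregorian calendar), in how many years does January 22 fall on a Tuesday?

6

Track January 22's weekday year by year (advancing +1, or +2 across a Feb 29):
  2086: Tue ✓  2087: Wed (+1)  2088: Thu (+1)  2089: Sat (+2)  2090: Sun (+1)
  2091: Mon (+1)  2092: Tue (+1) ✓  2093: Thu (+2)  2094: Fri (+1)  2095: Sat (+1)
  2096: Sun (+1)  2097: Tue (+2) ✓  2098: Wed (+1)  2099: Thu (+1)  … (11 more years) …
  2111: Thu (+1)  2112: Fri (+1)  2113: Sun (+2)  2114: Mon (+1)  2115: Tue (+1) ✓
  2116: Wed (+1)  2117: Fri (+2)  2118: Sat (+1)  2119: Sun (+1)  2120: Mon (+1)
  2121: Wed (+2)  2122: Thu (+1)  2123: Fri (+1)  2124: Sat (+1)
Tuesday years: 2086, 2092, 2097, 2104, 2109, 2115 — 6 in total.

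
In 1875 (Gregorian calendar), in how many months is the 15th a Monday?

3

Check the 15th of each month of 1875: Jan 15: Fri, Feb 15: Mon, Mar 15: Mon, Apr 15: Thu, May 15: Sat, Jun 15: Tue, Jul 15: Thu, Aug 15: Sun, Sep 15: Wed, Oct 15: Fri, Nov 15: Mon, Dec 15: Wed.
Monday occurs in February, March, November — 3 months.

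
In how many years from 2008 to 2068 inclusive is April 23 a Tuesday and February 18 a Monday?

6

Check each year's weekday for April 23 and February 18:
  2008: Wed/Mon  2009: Thu/Wed  2010: Fri/Thu  2011: Sat/Fri  2012: Mon/Sat  2013: Tue/Mon ✓  2014: Wed/Tue  2015: Thu/Wed  2016: Sat/Thu  2017: Sun/Sat  2018: Mon/Sun  2019: Tue/Mon ✓  2020: Thu/Tue  2021: Fri/Thu  …(33 more)…  2055: Fri/Thu  2056: Sun/Fri  2057: Mon/Sun  2058: Tue/Mon ✓  2059: Wed/Tue  2060: Fri/Wed  2061: Sat/Fri  2062: Sun/Sat  2063: Mon/Sun  2064: Wed/Mon  2065: Thu/Wed  2066: Fri/Thu  2067: Sat/Fri  2068: Mon/Sat
Both conditions hold in: 2013, 2019, 2030, 2041, 2047, 2058 — 6.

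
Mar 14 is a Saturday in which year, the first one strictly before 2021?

From one year to the next, a fixed date's weekday advances by 1, or by 2 when a Feb 29 lies between the two dates.
2021: March 14 is Sunday.
2020: Saturday (−1)
Mar 14 falls on a Saturday in 2020.

2020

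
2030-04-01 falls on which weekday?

Monday

January 1, 2030 is a Tuesday.
April 1 is day 91 of the year, i.e. 90 days after Jan 1.
90 mod 7 = 6, so advance 6 weekdays from Tuesday: Monday.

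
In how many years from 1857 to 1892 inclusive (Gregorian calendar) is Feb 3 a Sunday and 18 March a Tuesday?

1

Check each year's weekday for Feb 3 and 18 March:
  1857: Tue/Wed  1858: Wed/Thu  1859: Thu/Fri  1860: Fri/Sun  1861: Sun/Mon  1862: Mon/Tue  1863: Tue/Wed  1864: Wed/Fri  1865: Fri/Sat  1866: Sat/Sun  1867: Sun/Mon  1868: Mon/Wed  1869: Wed/Thu  1870: Thu/Fri  …(8 more)…  1879: Mon/Tue  1880: Tue/Thu  1881: Thu/Fri  1882: Fri/Sat  1883: Sat/Sun  1884: Sun/Tue ✓  1885: Tue/Wed  1886: Wed/Thu  1887: Thu/Fri  1888: Fri/Sun  1889: Sun/Mon  1890: Mon/Tue  1891: Tue/Wed  1892: Wed/Fri
Both conditions hold in: 1884 — 1.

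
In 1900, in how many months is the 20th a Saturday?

2

Check the 20th of each month of 1900: Jan 20: Sat, Feb 20: Tue, Mar 20: Tue, Apr 20: Fri, May 20: Sun, Jun 20: Wed, Jul 20: Fri, Aug 20: Mon, Sep 20: Thu, Oct 20: Sat, Nov 20: Tue, Dec 20: Thu.
Saturday occurs in January, October — 2 months.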